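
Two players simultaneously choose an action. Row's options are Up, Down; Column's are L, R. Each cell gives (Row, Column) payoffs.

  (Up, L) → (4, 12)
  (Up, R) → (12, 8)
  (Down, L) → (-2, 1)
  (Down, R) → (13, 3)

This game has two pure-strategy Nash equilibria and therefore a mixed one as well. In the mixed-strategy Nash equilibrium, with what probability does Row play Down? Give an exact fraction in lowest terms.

Row's mix p on Up must make Column indifferent between L and R.
Column's payoff from L: 12p + 1(1−p). From R: 8p + 3(1−p).
Set equal: 4p = 2(1−p) → p = 2/6 = 1/3.
Probability on Down is 1 − 1/3 = 2/3.

2/3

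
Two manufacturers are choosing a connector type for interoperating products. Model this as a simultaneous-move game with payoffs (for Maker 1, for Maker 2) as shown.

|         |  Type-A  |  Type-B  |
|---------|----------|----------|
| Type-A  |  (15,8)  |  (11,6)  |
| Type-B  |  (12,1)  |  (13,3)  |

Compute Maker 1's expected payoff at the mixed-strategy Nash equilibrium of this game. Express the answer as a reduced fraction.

63/5

Maker 2 mixes with probability q on Type-A, chosen so Maker 1 is indifferent: 15q + 11(1−q) = 12q + 13(1−q) gives q = 2/5.
Maker 1's expected payoff (from either row, since indifferent) is 15·2/5 + 11·3/5 = 63/5.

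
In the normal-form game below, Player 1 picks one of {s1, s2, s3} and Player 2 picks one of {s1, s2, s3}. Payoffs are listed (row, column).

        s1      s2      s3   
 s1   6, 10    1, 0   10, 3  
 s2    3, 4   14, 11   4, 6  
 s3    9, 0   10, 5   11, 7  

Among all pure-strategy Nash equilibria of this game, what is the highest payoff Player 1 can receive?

14

Both s2 is a pure NE (Player 1: 14 ≥ 10; Player 2: 11 ≥ 6). Player 1 gets 14.
Both s3 is a pure NE (Player 1: 11 ≥ 10; Player 2: 7 ≥ 5). Player 1 gets 11.
Every other cell has a profitable deviation for at least one player. Highest of {14, 11} is 14.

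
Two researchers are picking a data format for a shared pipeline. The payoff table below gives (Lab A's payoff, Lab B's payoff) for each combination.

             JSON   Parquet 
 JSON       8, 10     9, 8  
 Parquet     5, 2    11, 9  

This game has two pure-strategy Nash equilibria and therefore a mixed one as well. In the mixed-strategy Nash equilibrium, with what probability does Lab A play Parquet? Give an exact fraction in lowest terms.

Lab A's mix p on JSON must make Lab B indifferent between JSON and Parquet.
Lab B's payoff from JSON: 10p + 2(1−p). From Parquet: 8p + 9(1−p).
Set equal: 2p = 7(1−p) → p = 7/9.
Probability on Parquet is 1 − 7/9 = 2/9.

2/9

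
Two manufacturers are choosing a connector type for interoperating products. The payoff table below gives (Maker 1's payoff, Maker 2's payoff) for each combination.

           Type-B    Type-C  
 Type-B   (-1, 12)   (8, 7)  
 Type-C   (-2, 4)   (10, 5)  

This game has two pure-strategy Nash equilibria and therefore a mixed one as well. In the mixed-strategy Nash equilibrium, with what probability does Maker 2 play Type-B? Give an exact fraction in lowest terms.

Maker 2's mix q on Type-B must make Maker 1 indifferent between Type-B and Type-C.
Maker 1's payoff from Type-B: (-1)q + 8(1−q). From Type-C: (-2)q + 10(1−q).
Set equal: 1q = 2(1−q) → q = 2/3.

2/3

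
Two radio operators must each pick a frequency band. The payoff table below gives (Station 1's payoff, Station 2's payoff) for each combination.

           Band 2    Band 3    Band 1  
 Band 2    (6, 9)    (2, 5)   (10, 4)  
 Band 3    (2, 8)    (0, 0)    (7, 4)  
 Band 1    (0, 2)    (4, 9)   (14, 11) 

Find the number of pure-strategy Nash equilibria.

2

Both Band 2: Station 1 gets 6 (best alternative 2); Station 2 gets 9 (best alternative 5). Neither deviates — NE.
Both Band 1: Station 1 gets 14 (best alternative 10); Station 2 gets 11 (best alternative 9). Neither deviates — NE.
Both Band 3 is not a NE: Station 1 would switch to Band 1 (4 > 0).
No other cell survives both best-response checks, so there are 2 pure NE.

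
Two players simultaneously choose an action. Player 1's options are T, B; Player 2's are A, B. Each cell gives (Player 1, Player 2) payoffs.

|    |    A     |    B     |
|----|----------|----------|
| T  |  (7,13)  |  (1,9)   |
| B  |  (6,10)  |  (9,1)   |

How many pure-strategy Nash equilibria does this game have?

(T, A): Player 1 gets 7 (best alternative 6); Player 2 gets 13 (best alternative 9). Neither deviates — NE.
(B, B) is not a NE: Player 2 would switch to A (10 > 1).
No other cell survives both best-response checks, so there is 1 pure NE.

1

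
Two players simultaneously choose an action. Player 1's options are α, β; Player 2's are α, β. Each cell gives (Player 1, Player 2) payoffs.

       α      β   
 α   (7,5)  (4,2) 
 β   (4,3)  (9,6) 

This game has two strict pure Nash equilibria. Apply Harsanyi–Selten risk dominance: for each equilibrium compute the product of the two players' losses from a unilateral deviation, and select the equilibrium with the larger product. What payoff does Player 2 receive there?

At both α: Player 1 loses 7 − 4 = 3 by deviating; Player 2 loses 5 − 2 = 3. Product = 3·3 = 9.
At both β: Player 1 loses 9 − 4 = 5 by deviating; Player 2 loses 6 − 3 = 3. Product = 5·3 = 15.
15 > 9, so both β is risk-dominant. Player 2's payoff there is 6.

6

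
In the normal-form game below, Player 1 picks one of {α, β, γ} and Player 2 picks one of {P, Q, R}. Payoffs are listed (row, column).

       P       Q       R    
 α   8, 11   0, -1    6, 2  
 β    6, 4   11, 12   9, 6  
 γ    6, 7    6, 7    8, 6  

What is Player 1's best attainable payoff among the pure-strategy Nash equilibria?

11

(α, P) is a pure NE (Player 1: 8 ≥ 6; Player 2: 11 ≥ 2). Player 1 gets 8.
(β, Q) is a pure NE (Player 1: 11 ≥ 6; Player 2: 12 ≥ 6). Player 1 gets 11.
Every other cell has a profitable deviation for at least one player. Highest of {8, 11} is 11.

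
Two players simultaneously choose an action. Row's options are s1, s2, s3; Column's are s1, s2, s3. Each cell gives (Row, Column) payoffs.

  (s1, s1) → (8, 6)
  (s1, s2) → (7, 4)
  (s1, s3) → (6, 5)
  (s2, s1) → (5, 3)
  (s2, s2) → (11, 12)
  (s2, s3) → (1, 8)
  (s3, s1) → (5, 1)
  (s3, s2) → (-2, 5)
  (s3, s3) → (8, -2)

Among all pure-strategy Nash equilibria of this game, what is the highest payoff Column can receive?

Both s1 is a pure NE (Row: 8 ≥ 5; Column: 6 ≥ 5). Column gets 6.
Both s2 is a pure NE (Row: 11 ≥ 7; Column: 12 ≥ 8). Column gets 12.
Every other cell has a profitable deviation for at least one player. Highest of {6, 12} is 12.

12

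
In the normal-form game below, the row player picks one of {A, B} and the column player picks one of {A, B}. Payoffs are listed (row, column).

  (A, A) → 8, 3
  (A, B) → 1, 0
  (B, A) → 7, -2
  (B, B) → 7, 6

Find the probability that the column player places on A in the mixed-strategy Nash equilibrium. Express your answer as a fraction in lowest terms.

6/7

The column player's mix q on A must make the row player indifferent between A and B.
The row player's payoff from A: 8q + 1(1−q). From B: 7q + 7(1−q).
Set equal: 1q = 6(1−q) → q = 6/7.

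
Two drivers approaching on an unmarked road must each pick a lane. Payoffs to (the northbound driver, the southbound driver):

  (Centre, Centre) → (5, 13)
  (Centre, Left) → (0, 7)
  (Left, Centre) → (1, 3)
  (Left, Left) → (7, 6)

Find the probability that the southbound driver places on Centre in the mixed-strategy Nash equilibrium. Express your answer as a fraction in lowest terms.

7/11

The southbound driver's mix q on Centre must make the northbound driver indifferent between Centre and Left.
The northbound driver's payoff from Centre: 5q + 0(1−q). From Left: 1q + 7(1−q).
Set equal: 4q = 7(1−q) → q = 7/11.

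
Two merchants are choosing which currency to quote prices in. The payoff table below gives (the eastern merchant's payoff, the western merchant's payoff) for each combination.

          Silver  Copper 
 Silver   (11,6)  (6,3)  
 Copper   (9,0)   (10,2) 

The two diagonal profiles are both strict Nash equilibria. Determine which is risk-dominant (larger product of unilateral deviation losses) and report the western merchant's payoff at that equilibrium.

At both Silver: the eastern merchant loses 11 − 9 = 2 by deviating; the western merchant loses 6 − 3 = 3. Product = 2·3 = 6.
At both Copper: the eastern merchant loses 10 − 6 = 4 by deviating; the western merchant loses 2 − 0 = 2. Product = 4·2 = 8.
8 > 6, so both Copper is risk-dominant. The western merchant's payoff there is 2.

2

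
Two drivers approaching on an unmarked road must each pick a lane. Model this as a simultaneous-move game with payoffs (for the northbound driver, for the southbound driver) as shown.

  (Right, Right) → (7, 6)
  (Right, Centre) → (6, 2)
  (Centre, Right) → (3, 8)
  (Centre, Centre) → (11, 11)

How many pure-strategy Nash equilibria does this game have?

2

Both Right: the northbound driver gets 7 (best alternative 3); the southbound driver gets 6 (best alternative 2). Neither deviates — NE.
Both Centre: the northbound driver gets 11 (best alternative 6); the southbound driver gets 11 (best alternative 8). Neither deviates — NE.
(Right, Centre) is not a NE: the northbound driver would switch to Centre (11 > 6).
No other cell survives both best-response checks, so there are 2 pure NE.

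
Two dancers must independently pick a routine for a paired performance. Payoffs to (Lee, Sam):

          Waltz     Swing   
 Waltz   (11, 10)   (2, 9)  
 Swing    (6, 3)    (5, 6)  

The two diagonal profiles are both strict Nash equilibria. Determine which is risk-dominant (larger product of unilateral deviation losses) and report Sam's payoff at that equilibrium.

6

At both Waltz: Lee loses 11 − 6 = 5 by deviating; Sam loses 10 − 9 = 1. Product = 5·1 = 5.
At both Swing: Lee loses 5 − 2 = 3 by deviating; Sam loses 6 − 3 = 3. Product = 3·3 = 9.
9 > 5, so both Swing is risk-dominant. Sam's payoff there is 6.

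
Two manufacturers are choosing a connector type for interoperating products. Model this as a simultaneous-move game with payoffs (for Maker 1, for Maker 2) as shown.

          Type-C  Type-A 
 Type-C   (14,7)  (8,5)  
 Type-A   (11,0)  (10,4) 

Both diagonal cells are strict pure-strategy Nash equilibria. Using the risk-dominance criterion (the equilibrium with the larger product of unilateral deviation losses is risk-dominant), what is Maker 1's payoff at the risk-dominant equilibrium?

10

At both Type-C: Maker 1 loses 14 − 11 = 3 by deviating; Maker 2 loses 7 − 5 = 2. Product = 3·2 = 6.
At both Type-A: Maker 1 loses 10 − 8 = 2 by deviating; Maker 2 loses 4 − 0 = 4. Product = 2·4 = 8.
8 > 6, so both Type-A is risk-dominant. Maker 1's payoff there is 10.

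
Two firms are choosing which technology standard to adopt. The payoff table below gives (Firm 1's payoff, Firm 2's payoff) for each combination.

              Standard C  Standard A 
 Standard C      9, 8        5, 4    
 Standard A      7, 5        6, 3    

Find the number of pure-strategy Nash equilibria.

1

Both Standard C: Firm 1 gets 9 (best alternative 7); Firm 2 gets 8 (best alternative 4). Neither deviates — NE.
Both Standard A is not a NE: Firm 2 would switch to Standard C (5 > 3).
No other cell survives both best-response checks, so there is 1 pure NE.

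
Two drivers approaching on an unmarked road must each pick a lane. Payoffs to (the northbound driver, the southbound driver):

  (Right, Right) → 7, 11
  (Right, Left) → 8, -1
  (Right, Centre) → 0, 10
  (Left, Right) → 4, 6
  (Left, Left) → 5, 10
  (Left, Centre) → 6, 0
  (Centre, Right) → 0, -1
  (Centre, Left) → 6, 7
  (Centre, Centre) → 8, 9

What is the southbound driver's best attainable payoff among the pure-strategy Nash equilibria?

11

Both Right is a pure NE (the northbound driver: 7 ≥ 4; the southbound driver: 11 ≥ 10). The southbound driver gets 11.
Both Centre is a pure NE (the northbound driver: 8 ≥ 6; the southbound driver: 9 ≥ 7). The southbound driver gets 9.
Every other cell has a profitable deviation for at least one player. Highest of {11, 9} is 11.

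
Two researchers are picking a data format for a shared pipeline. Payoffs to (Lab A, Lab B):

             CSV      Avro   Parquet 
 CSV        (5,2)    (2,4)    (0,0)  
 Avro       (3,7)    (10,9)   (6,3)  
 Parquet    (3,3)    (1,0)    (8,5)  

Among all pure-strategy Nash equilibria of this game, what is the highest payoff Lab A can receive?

10

Both Avro is a pure NE (Lab A: 10 ≥ 2; Lab B: 9 ≥ 7). Lab A gets 10.
Both Parquet is a pure NE (Lab A: 8 ≥ 6; Lab B: 5 ≥ 3). Lab A gets 8.
Every other cell has a profitable deviation for at least one player. Highest of {10, 8} is 10.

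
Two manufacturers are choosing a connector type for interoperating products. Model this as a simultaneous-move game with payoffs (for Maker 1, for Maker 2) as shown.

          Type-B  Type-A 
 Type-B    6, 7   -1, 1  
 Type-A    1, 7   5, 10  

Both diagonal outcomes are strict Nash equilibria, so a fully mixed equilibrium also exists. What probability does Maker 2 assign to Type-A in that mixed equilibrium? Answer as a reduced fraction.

5/11

Maker 2's mix q on Type-B must make Maker 1 indifferent between Type-B and Type-A.
Maker 1's payoff from Type-B: 6q + (-1)(1−q). From Type-A: 1q + 5(1−q).
Set equal: 5q = 6(1−q) → q = 6/11.
Probability on Type-A is 1 − 6/11 = 5/11.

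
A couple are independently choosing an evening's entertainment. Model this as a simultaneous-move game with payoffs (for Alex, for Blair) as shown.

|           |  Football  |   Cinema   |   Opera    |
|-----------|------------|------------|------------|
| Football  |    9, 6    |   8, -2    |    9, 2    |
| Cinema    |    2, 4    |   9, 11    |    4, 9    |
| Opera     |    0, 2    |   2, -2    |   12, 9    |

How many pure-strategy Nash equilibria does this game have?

3

Both Football: Alex gets 9 (best alternative 2); Blair gets 6 (best alternative 2). Neither deviates — NE.
Both Cinema: Alex gets 9 (best alternative 8); Blair gets 11 (best alternative 9). Neither deviates — NE.
Both Opera: Alex gets 12 (best alternative 9); Blair gets 9 (best alternative 2). Neither deviates — NE.
(Football, Cinema) is not a NE: Alex would switch to Cinema (9 > 8).
No other cell survives both best-response checks, so there are 3 pure NE.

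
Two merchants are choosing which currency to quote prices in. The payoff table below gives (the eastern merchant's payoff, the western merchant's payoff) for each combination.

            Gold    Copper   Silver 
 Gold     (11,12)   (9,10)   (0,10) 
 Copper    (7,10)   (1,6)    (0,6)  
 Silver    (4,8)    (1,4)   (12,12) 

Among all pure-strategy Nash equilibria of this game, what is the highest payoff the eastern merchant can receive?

Both Gold is a pure NE (the eastern merchant: 11 ≥ 7; the western merchant: 12 ≥ 10). The eastern merchant gets 11.
Both Silver is a pure NE (the eastern merchant: 12 ≥ 0; the western merchant: 12 ≥ 8). The eastern merchant gets 12.
Every other cell has a profitable deviation for at least one player. Highest of {11, 12} is 12.

12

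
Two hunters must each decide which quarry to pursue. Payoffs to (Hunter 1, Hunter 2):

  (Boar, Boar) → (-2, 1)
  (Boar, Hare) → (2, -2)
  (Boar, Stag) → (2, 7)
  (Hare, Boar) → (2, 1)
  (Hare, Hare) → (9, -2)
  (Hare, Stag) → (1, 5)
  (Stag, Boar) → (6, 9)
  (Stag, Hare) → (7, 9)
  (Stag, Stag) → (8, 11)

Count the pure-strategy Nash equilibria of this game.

1

Both Stag: Hunter 1 gets 8 (best alternative 2); Hunter 2 gets 11 (best alternative 9). Neither deviates — NE.
Both Boar is not a NE: Hunter 1 would switch to Stag (6 > -2).
No other cell survives both best-response checks, so there is 1 pure NE.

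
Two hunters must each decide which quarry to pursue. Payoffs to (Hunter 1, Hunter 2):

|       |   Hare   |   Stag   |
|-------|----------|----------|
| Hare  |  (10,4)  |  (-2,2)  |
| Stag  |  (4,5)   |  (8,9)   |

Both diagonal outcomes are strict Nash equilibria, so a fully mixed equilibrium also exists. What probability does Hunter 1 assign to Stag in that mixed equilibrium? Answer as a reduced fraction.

Hunter 1's mix p on Hare must make Hunter 2 indifferent between Hare and Stag.
Hunter 2's payoff from Hare: 4p + 5(1−p). From Stag: 2p + 9(1−p).
Set equal: 2p = 4(1−p) → p = 4/6 = 2/3.
Probability on Stag is 1 − 2/3 = 1/3.

1/3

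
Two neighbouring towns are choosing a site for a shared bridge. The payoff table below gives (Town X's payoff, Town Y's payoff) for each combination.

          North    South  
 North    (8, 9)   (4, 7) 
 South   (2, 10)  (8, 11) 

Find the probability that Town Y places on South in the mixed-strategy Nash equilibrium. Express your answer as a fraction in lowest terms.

Town Y's mix q on North must make Town X indifferent between North and South.
Town X's payoff from North: 8q + 4(1−q). From South: 2q + 8(1−q).
Set equal: 6q = 4(1−q) → q = 4/10 = 2/5.
Probability on South is 1 − 2/5 = 3/5.

3/5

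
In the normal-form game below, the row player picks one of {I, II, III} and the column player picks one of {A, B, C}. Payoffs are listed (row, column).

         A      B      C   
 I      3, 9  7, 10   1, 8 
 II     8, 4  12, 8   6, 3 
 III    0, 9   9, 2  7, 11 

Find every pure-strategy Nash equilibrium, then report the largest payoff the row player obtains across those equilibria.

12

(II, B) is a pure NE (the row player: 12 ≥ 9; the column player: 8 ≥ 4). The row player gets 12.
(III, C) is a pure NE (the row player: 7 ≥ 6; the column player: 11 ≥ 9). The row player gets 7.
Every other cell has a profitable deviation for at least one player. Highest of {12, 7} is 12.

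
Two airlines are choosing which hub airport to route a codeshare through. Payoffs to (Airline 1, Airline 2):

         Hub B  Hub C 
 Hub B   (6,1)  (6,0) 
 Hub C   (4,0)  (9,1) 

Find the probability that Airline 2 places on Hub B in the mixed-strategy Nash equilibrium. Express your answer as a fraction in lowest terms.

Airline 2's mix q on Hub B must make Airline 1 indifferent between Hub B and Hub C.
Airline 1's payoff from Hub B: 6q + 6(1−q). From Hub C: 4q + 9(1−q).
Set equal: 2q = 3(1−q) → q = 3/5.

3/5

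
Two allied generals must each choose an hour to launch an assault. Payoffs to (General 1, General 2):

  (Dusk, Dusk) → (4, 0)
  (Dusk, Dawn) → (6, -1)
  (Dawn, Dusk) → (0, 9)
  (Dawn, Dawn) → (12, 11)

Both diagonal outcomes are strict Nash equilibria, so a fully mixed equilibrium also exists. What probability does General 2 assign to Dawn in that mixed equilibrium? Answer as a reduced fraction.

General 2's mix q on Dusk must make General 1 indifferent between Dusk and Dawn.
General 1's payoff from Dusk: 4q + 6(1−q). From Dawn: 0q + 12(1−q).
Set equal: 4q = 6(1−q) → q = 6/10 = 3/5.
Probability on Dawn is 1 − 3/5 = 2/5.

2/5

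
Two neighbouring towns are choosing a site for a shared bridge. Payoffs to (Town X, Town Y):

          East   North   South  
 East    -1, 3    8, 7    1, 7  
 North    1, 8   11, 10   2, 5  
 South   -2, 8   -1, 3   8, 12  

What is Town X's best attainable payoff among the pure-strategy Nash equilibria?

Both North is a pure NE (Town X: 11 ≥ 8; Town Y: 10 ≥ 8). Town X gets 11.
Both South is a pure NE (Town X: 8 ≥ 2; Town Y: 12 ≥ 8). Town X gets 8.
Every other cell has a profitable deviation for at least one player. Highest of {11, 8} is 11.

11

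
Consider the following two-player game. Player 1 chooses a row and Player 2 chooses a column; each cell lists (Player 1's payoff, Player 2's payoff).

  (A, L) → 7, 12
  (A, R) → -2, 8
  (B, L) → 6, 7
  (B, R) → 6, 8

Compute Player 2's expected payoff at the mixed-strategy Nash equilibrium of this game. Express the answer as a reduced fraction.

Player 1 mixes with probability p on A, chosen so Player 2 is indifferent: 12p + 7(1−p) = 8p + 8(1−p) gives p = 1/5.
Player 2's expected payoff is 12·1/5 + 7·4/5 = 8.

8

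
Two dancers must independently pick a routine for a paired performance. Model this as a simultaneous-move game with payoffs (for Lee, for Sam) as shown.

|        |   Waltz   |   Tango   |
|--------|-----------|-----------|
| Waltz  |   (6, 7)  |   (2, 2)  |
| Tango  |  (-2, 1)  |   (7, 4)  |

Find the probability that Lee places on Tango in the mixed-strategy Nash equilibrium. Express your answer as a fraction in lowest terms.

5/8

Lee's mix p on Waltz must make Sam indifferent between Waltz and Tango.
Sam's payoff from Waltz: 7p + 1(1−p). From Tango: 2p + 4(1−p).
Set equal: 5p = 3(1−p) → p = 3/8.
Probability on Tango is 1 − 3/8 = 5/8.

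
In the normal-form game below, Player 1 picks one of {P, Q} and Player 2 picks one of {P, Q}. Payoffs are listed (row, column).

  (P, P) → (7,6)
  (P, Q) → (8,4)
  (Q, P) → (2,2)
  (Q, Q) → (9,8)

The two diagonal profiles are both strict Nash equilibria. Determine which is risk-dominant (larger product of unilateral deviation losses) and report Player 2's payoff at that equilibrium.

At both P: Player 1 loses 7 − 2 = 5 by deviating; Player 2 loses 6 − 4 = 2. Product = 5·2 = 10.
At both Q: Player 1 loses 9 − 8 = 1 by deviating; Player 2 loses 8 − 2 = 6. Product = 1·6 = 6.
10 > 6, so both P is risk-dominant. Player 2's payoff there is 6.

6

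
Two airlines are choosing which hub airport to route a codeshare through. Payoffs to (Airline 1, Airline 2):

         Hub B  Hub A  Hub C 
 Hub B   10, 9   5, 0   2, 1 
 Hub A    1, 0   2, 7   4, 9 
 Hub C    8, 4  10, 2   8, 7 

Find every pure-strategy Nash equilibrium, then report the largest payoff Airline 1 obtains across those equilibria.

10

Both Hub B is a pure NE (Airline 1: 10 ≥ 8; Airline 2: 9 ≥ 1). Airline 1 gets 10.
Both Hub C is a pure NE (Airline 1: 8 ≥ 4; Airline 2: 7 ≥ 4). Airline 1 gets 8.
Every other cell has a profitable deviation for at least one player. Highest of {10, 8} is 10.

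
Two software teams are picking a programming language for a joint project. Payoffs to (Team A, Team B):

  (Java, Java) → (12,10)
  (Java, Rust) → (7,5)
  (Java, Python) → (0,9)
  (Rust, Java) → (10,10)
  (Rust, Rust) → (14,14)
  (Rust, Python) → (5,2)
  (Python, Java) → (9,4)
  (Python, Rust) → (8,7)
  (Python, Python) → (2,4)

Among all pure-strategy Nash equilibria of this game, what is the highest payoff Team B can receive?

Both Java is a pure NE (Team A: 12 ≥ 10; Team B: 10 ≥ 9). Team B gets 10.
Both Rust is a pure NE (Team A: 14 ≥ 8; Team B: 14 ≥ 10). Team B gets 14.
Every other cell has a profitable deviation for at least one player. Highest of {10, 14} is 14.

14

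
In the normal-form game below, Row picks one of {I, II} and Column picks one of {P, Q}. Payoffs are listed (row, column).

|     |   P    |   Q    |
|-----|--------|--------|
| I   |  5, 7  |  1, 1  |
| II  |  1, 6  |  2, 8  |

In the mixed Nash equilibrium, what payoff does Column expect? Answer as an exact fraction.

25/4

Row mixes with probability p on I, chosen so Column is indifferent: 7p + 6(1−p) = 1p + 8(1−p) gives p = 1/4.
Column's expected payoff is 7·1/4 + 6·3/4 = 25/4.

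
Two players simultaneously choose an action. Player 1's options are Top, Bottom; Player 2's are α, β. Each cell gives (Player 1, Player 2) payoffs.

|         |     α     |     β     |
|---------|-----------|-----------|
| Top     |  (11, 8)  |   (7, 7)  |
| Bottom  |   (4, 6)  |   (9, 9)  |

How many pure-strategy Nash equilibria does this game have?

(Top, α): Player 1 gets 11 (best alternative 4); Player 2 gets 8 (best alternative 7). Neither deviates — NE.
(Bottom, β): Player 1 gets 9 (best alternative 7); Player 2 gets 9 (best alternative 6). Neither deviates — NE.
(Bottom, α) is not a NE: Player 1 would switch to Top (11 > 4).
No other cell survives both best-response checks, so there are 2 pure NE.

2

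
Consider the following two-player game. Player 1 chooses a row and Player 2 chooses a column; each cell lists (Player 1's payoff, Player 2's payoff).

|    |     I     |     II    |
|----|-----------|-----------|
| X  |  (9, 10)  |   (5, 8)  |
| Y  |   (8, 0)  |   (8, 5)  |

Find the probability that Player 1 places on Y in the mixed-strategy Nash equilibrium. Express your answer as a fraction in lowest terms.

2/7

Player 1's mix p on X must make Player 2 indifferent between I and II.
Player 2's payoff from I: 10p + 0(1−p). From II: 8p + 5(1−p).
Set equal: 2p = 5(1−p) → p = 5/7.
Probability on Y is 1 − 5/7 = 2/7.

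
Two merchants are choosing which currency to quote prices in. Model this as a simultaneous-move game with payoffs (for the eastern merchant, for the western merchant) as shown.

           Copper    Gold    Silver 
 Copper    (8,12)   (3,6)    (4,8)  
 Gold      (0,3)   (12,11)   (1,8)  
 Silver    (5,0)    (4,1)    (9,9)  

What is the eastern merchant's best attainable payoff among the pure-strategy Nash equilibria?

12

Both Copper is a pure NE (the eastern merchant: 8 ≥ 5; the western merchant: 12 ≥ 8). The eastern merchant gets 8.
Both Gold is a pure NE (the eastern merchant: 12 ≥ 4; the western merchant: 11 ≥ 8). The eastern merchant gets 12.
Both Silver is a pure NE (the eastern merchant: 9 ≥ 4; the western merchant: 9 ≥ 1). The eastern merchant gets 9.
Every other cell has a profitable deviation for at least one player. Highest of {8, 12, 9} is 12.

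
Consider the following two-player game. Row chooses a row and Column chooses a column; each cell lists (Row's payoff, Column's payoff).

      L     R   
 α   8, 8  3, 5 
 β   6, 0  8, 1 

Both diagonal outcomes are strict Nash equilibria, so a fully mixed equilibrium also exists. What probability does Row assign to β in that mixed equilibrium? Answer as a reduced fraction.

3/4

Row's mix p on α must make Column indifferent between L and R.
Column's payoff from L: 8p + 0(1−p). From R: 5p + 1(1−p).
Set equal: 3p = 1(1−p) → p = 1/4.
Probability on β is 1 − 1/4 = 3/4.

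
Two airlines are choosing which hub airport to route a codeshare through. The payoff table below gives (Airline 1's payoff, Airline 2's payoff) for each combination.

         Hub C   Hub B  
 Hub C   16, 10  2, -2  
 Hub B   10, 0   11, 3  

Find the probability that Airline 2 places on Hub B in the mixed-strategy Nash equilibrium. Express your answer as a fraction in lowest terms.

Airline 2's mix q on Hub C must make Airline 1 indifferent between Hub C and Hub B.
Airline 1's payoff from Hub C: 16q + 2(1−q). From Hub B: 10q + 11(1−q).
Set equal: 6q = 9(1−q) → q = 9/15 = 3/5.
Probability on Hub B is 1 − 3/5 = 2/5.

2/5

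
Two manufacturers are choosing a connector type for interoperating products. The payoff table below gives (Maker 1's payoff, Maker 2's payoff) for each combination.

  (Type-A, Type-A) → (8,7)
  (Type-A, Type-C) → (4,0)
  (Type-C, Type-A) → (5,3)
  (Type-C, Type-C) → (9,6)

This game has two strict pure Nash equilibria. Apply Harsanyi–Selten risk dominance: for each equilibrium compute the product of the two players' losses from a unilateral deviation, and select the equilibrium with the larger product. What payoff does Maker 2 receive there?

7

At both Type-A: Maker 1 loses 8 − 5 = 3 by deviating; Maker 2 loses 7 − 0 = 7. Product = 3·7 = 21.
At both Type-C: Maker 1 loses 9 − 4 = 5 by deviating; Maker 2 loses 6 − 3 = 3. Product = 5·3 = 15.
21 > 15, so both Type-A is risk-dominant. Maker 2's payoff there is 7.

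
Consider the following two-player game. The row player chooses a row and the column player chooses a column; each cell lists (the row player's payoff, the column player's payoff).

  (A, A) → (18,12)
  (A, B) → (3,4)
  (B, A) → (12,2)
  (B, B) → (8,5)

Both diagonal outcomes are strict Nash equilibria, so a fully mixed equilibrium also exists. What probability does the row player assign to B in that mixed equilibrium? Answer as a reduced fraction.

8/11

The row player's mix p on A must make the column player indifferent between A and B.
The column player's payoff from A: 12p + 2(1−p). From B: 4p + 5(1−p).
Set equal: 8p = 3(1−p) → p = 3/11.
Probability on B is 1 − 3/11 = 8/11.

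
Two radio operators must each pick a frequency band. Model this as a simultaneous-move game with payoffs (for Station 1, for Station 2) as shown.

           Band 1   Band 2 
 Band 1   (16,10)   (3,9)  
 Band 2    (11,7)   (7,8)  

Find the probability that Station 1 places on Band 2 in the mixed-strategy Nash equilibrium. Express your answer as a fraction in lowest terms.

Station 1's mix p on Band 1 must make Station 2 indifferent between Band 1 and Band 2.
Station 2's payoff from Band 1: 10p + 7(1−p). From Band 2: 9p + 8(1−p).
Set equal: 1p = 1(1−p) → p = 1/2.
Probability on Band 2 is 1 − 1/2 = 1/2.

1/2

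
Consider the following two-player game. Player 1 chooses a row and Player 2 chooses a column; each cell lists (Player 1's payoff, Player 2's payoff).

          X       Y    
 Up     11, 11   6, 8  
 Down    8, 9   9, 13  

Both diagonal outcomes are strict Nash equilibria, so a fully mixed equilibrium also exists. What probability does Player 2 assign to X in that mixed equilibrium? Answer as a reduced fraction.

1/2

Player 2's mix q on X must make Player 1 indifferent between Up and Down.
Player 1's payoff from Up: 11q + 6(1−q). From Down: 8q + 9(1−q).
Set equal: 3q = 3(1−q) → q = 3/6 = 1/2.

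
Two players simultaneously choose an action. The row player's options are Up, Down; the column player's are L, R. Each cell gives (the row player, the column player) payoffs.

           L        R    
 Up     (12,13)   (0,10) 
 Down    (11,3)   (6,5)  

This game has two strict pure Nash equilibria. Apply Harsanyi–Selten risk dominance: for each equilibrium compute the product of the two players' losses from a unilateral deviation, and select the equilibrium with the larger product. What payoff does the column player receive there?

5

At (Up, L): the row player loses 12 − 11 = 1 by deviating; the column player loses 13 − 10 = 3. Product = 1·3 = 3.
At (Down, R): the row player loses 6 − 0 = 6 by deviating; the column player loses 5 − 3 = 2. Product = 6·2 = 12.
12 > 3, so (Down, R) is risk-dominant. The column player's payoff there is 5.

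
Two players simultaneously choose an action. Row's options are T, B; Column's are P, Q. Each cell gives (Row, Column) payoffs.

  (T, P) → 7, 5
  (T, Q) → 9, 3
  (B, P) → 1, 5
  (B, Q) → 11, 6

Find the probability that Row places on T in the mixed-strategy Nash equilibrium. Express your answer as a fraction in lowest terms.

Row's mix p on T must make Column indifferent between P and Q.
Column's payoff from P: 5p + 5(1−p). From Q: 3p + 6(1−p).
Set equal: 2p = 1(1−p) → p = 1/3.

1/3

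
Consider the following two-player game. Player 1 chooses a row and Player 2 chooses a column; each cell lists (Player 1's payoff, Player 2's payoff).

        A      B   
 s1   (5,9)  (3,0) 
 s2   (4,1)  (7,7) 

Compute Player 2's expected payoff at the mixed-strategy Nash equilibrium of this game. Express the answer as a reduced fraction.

Player 1 mixes with probability p on s1, chosen so Player 2 is indifferent: 9p + 1(1−p) = 0p + 7(1−p) gives p = 2/5.
Player 2's expected payoff is 9·2/5 + 1·3/5 = 21/5.

21/5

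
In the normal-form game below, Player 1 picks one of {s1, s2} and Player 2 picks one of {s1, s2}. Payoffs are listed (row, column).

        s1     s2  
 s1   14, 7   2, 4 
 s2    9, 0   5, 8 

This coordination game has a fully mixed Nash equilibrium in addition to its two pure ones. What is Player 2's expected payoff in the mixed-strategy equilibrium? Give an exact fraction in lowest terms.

Player 1 mixes with probability p on s1, chosen so Player 2 is indifferent: 7p + 0(1−p) = 4p + 8(1−p) gives p = 8/11.
Player 2's expected payoff is 7·8/11 + 0·3/11 = 56/11.

56/11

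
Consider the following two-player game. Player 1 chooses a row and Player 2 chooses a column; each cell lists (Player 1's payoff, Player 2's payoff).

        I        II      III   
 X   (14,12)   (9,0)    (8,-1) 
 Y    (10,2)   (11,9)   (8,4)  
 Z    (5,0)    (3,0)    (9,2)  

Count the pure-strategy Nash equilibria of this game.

3

(X, I): Player 1 gets 14 (best alternative 10); Player 2 gets 12 (best alternative 0). Neither deviates — NE.
(Y, II): Player 1 gets 11 (best alternative 9); Player 2 gets 9 (best alternative 4). Neither deviates — NE.
(Z, III): Player 1 gets 9 (best alternative 8); Player 2 gets 2 (best alternative 0). Neither deviates — NE.
(Y, III) is not a NE: Player 1 would switch to Z (9 > 8).
No other cell survives both best-response checks, so there are 3 pure NE.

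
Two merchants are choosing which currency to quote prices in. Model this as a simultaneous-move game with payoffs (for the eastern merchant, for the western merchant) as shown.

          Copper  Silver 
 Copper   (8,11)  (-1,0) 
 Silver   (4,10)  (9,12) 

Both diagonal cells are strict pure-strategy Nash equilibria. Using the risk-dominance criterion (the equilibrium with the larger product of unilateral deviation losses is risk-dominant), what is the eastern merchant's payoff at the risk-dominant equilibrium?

At both Copper: the eastern merchant loses 8 − 4 = 4 by deviating; the western merchant loses 11 − 0 = 11. Product = 4·11 = 44.
At both Silver: the eastern merchant loses 9 − (-1) = 10 by deviating; the western merchant loses 12 − 10 = 2. Product = 10·2 = 20.
44 > 20, so both Copper is risk-dominant. The eastern merchant's payoff there is 8.

8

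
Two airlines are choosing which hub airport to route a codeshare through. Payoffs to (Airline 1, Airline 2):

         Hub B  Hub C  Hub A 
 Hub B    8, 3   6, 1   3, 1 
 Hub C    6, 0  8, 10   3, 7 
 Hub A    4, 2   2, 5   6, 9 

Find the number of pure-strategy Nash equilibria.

3

Both Hub B: Airline 1 gets 8 (best alternative 6); Airline 2 gets 3 (best alternative 1). Neither deviates — NE.
Both Hub C: Airline 1 gets 8 (best alternative 6); Airline 2 gets 10 (best alternative 7). Neither deviates — NE.
Both Hub A: Airline 1 gets 6 (best alternative 3); Airline 2 gets 9 (best alternative 5). Neither deviates — NE.
(Hub A, Hub C) is not a NE: Airline 1 would switch to Hub C (8 > 2).
No other cell survives both best-response checks, so there are 3 pure NE.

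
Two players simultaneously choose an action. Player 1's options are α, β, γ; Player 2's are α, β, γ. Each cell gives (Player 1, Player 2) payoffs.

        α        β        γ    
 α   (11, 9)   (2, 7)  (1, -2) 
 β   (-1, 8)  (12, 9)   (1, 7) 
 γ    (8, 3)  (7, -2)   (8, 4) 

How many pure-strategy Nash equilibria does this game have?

3

Both α: Player 1 gets 11 (best alternative 8); Player 2 gets 9 (best alternative 7). Neither deviates — NE.
Both β: Player 1 gets 12 (best alternative 7); Player 2 gets 9 (best alternative 8). Neither deviates — NE.
Both γ: Player 1 gets 8 (best alternative 1); Player 2 gets 4 (best alternative 3). Neither deviates — NE.
(γ, α) is not a NE: Player 1 would switch to α (11 > 8).
No other cell survives both best-response checks, so there are 3 pure NE.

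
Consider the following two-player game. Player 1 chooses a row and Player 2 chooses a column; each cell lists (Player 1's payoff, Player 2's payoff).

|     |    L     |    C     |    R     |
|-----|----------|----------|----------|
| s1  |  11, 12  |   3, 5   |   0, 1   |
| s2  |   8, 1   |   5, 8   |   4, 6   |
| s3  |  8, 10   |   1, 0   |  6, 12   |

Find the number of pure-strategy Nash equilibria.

3

(s1, L): Player 1 gets 11 (best alternative 8); Player 2 gets 12 (best alternative 5). Neither deviates — NE.
(s2, C): Player 1 gets 5 (best alternative 3); Player 2 gets 8 (best alternative 6). Neither deviates — NE.
(s3, R): Player 1 gets 6 (best alternative 4); Player 2 gets 12 (best alternative 10). Neither deviates — NE.
(s1, C) is not a NE: Player 1 would switch to s2 (5 > 3).
No other cell survives both best-response checks, so there are 3 pure NE.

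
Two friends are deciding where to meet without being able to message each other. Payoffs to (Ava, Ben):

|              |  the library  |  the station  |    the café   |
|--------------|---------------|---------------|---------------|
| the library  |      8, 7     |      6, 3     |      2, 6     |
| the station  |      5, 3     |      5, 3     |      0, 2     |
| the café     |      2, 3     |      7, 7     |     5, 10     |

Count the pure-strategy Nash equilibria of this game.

2

Both the library: Ava gets 8 (best alternative 5); Ben gets 7 (best alternative 6). Neither deviates — NE.
Both the café: Ava gets 5 (best alternative 2); Ben gets 10 (best alternative 7). Neither deviates — NE.
Both the station is not a NE: Ava would switch to the café (7 > 5).
No other cell survives both best-response checks, so there are 2 pure NE.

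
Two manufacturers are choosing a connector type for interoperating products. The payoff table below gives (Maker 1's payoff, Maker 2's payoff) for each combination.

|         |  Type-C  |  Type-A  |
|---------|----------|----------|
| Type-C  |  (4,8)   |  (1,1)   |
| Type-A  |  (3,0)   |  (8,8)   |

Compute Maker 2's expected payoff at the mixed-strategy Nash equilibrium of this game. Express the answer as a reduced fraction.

Maker 1 mixes with probability p on Type-C, chosen so Maker 2 is indifferent: 8p + 0(1−p) = 1p + 8(1−p) gives p = 8/15.
Maker 2's expected payoff is 8·8/15 + 0·7/15 = 64/15.

64/15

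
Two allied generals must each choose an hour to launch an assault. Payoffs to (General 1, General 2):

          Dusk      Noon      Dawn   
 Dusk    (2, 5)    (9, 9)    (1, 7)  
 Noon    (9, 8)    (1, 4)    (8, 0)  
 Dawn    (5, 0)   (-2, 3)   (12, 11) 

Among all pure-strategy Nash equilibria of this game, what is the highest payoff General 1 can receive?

12

(Dusk, Noon) is a pure NE (General 1: 9 ≥ 1; General 2: 9 ≥ 7). General 1 gets 9.
(Noon, Dusk) is a pure NE (General 1: 9 ≥ 5; General 2: 8 ≥ 4). General 1 gets 9.
Both Dawn is a pure NE (General 1: 12 ≥ 8; General 2: 11 ≥ 3). General 1 gets 12.
Every other cell has a profitable deviation for at least one player. Highest of {9, 9, 12} is 12.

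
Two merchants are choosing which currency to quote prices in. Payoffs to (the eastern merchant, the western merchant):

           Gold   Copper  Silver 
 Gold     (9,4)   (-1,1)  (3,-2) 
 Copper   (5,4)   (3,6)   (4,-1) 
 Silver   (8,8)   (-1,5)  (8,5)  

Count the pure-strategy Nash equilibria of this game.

Both Gold: the eastern merchant gets 9 (best alternative 8); the western merchant gets 4 (best alternative 1). Neither deviates — NE.
Both Copper: the eastern merchant gets 3 (best alternative -1); the western merchant gets 6 (best alternative 4). Neither deviates — NE.
Both Silver is not a NE: the western merchant would switch to Gold (8 > 5).
No other cell survives both best-response checks, so there are 2 pure NE.

2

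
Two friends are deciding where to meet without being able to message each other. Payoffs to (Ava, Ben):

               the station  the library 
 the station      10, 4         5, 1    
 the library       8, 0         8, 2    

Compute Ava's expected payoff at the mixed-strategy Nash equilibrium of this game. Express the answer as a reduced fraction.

8

Ben mixes with probability q on the station, chosen so Ava is indifferent: 10q + 5(1−q) = 8q + 8(1−q) gives q = 3/5.
Ava's expected payoff (from either row, since indifferent) is 10·3/5 + 5·2/5 = 8.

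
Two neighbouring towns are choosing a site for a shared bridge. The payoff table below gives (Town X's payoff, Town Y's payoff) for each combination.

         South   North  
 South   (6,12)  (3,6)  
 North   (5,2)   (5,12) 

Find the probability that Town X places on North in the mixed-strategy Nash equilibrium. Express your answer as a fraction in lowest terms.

Town X's mix p on South must make Town Y indifferent between South and North.
Town Y's payoff from South: 12p + 2(1−p). From North: 6p + 12(1−p).
Set equal: 6p = 10(1−p) → p = 10/16 = 5/8.
Probability on North is 1 − 5/8 = 3/8.

3/8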